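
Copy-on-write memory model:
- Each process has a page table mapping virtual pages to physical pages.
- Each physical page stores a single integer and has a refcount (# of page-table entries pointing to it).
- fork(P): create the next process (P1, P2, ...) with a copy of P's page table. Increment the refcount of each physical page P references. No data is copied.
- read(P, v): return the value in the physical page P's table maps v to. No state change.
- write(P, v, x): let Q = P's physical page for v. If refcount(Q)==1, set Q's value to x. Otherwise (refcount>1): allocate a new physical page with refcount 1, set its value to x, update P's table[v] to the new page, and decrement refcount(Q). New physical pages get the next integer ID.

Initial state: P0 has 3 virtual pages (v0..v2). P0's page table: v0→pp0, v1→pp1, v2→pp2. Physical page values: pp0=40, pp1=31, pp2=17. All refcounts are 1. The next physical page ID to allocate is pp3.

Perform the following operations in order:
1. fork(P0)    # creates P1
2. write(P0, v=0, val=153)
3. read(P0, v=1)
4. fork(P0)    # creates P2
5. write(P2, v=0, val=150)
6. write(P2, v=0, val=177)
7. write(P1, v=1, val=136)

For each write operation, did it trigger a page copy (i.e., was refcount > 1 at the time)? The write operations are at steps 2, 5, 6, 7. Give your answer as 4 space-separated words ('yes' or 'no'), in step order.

Op 1: fork(P0) -> P1. 3 ppages; refcounts: pp0:2 pp1:2 pp2:2
Op 2: write(P0, v0, 153). refcount(pp0)=2>1 -> COPY to pp3. 4 ppages; refcounts: pp0:1 pp1:2 pp2:2 pp3:1
Op 3: read(P0, v1) -> 31. No state change.
Op 4: fork(P0) -> P2. 4 ppages; refcounts: pp0:1 pp1:3 pp2:3 pp3:2
Op 5: write(P2, v0, 150). refcount(pp3)=2>1 -> COPY to pp4. 5 ppages; refcounts: pp0:1 pp1:3 pp2:3 pp3:1 pp4:1
Op 6: write(P2, v0, 177). refcount(pp4)=1 -> write in place. 5 ppages; refcounts: pp0:1 pp1:3 pp2:3 pp3:1 pp4:1
Op 7: write(P1, v1, 136). refcount(pp1)=3>1 -> COPY to pp5. 6 ppages; refcounts: pp0:1 pp1:2 pp2:3 pp3:1 pp4:1 pp5:1

yes yes no yes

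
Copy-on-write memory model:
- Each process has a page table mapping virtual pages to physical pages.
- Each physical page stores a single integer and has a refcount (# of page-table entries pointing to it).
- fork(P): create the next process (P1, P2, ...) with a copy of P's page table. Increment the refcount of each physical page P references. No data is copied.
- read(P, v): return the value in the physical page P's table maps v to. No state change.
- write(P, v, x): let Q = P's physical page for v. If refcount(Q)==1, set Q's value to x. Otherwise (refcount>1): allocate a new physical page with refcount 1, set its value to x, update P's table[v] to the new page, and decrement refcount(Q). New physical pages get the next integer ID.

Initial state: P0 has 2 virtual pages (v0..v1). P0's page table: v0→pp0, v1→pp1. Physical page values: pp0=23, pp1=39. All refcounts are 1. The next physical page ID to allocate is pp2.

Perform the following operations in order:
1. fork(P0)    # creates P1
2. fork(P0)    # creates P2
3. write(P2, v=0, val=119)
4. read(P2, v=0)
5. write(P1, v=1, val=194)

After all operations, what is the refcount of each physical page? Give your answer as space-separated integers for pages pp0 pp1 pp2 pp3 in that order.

Op 1: fork(P0) -> P1. 2 ppages; refcounts: pp0:2 pp1:2
Op 2: fork(P0) -> P2. 2 ppages; refcounts: pp0:3 pp1:3
Op 3: write(P2, v0, 119). refcount(pp0)=3>1 -> COPY to pp2. 3 ppages; refcounts: pp0:2 pp1:3 pp2:1
Op 4: read(P2, v0) -> 119. No state change.
Op 5: write(P1, v1, 194). refcount(pp1)=3>1 -> COPY to pp3. 4 ppages; refcounts: pp0:2 pp1:2 pp2:1 pp3:1

Answer: 2 2 1 1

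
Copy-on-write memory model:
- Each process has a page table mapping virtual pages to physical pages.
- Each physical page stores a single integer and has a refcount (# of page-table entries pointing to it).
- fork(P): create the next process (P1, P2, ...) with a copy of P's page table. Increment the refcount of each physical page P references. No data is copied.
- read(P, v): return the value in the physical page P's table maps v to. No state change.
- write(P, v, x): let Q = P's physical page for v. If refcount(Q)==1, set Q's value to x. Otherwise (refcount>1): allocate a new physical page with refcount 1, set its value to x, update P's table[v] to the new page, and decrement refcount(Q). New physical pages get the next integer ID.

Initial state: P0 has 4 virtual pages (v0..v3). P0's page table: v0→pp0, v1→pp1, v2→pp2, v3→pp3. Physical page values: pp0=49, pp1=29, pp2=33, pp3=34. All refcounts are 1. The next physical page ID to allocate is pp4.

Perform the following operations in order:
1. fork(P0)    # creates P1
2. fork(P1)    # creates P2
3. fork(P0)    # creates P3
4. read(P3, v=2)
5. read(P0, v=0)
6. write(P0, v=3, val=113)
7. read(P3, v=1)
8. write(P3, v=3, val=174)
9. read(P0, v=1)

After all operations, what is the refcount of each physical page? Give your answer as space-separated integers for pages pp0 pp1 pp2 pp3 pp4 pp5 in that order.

Answer: 4 4 4 2 1 1

Derivation:
Op 1: fork(P0) -> P1. 4 ppages; refcounts: pp0:2 pp1:2 pp2:2 pp3:2
Op 2: fork(P1) -> P2. 4 ppages; refcounts: pp0:3 pp1:3 pp2:3 pp3:3
Op 3: fork(P0) -> P3. 4 ppages; refcounts: pp0:4 pp1:4 pp2:4 pp3:4
Op 4: read(P3, v2) -> 33. No state change.
Op 5: read(P0, v0) -> 49. No state change.
Op 6: write(P0, v3, 113). refcount(pp3)=4>1 -> COPY to pp4. 5 ppages; refcounts: pp0:4 pp1:4 pp2:4 pp3:3 pp4:1
Op 7: read(P3, v1) -> 29. No state change.
Op 8: write(P3, v3, 174). refcount(pp3)=3>1 -> COPY to pp5. 6 ppages; refcounts: pp0:4 pp1:4 pp2:4 pp3:2 pp4:1 pp5:1
Op 9: read(P0, v1) -> 29. No state change.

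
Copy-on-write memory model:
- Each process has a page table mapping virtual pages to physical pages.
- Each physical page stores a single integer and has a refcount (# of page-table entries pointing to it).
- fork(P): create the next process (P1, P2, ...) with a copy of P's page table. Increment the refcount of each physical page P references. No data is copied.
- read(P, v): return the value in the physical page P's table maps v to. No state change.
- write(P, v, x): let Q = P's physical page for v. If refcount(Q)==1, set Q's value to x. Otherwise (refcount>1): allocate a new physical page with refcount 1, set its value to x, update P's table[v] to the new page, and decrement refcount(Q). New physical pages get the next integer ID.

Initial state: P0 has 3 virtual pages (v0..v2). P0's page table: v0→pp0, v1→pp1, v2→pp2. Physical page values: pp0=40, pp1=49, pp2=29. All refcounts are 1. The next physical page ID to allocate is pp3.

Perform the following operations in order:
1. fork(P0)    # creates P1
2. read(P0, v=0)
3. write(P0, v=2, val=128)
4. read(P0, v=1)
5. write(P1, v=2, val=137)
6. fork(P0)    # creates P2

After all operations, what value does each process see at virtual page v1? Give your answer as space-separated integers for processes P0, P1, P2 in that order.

Answer: 49 49 49

Derivation:
Op 1: fork(P0) -> P1. 3 ppages; refcounts: pp0:2 pp1:2 pp2:2
Op 2: read(P0, v0) -> 40. No state change.
Op 3: write(P0, v2, 128). refcount(pp2)=2>1 -> COPY to pp3. 4 ppages; refcounts: pp0:2 pp1:2 pp2:1 pp3:1
Op 4: read(P0, v1) -> 49. No state change.
Op 5: write(P1, v2, 137). refcount(pp2)=1 -> write in place. 4 ppages; refcounts: pp0:2 pp1:2 pp2:1 pp3:1
Op 6: fork(P0) -> P2. 4 ppages; refcounts: pp0:3 pp1:3 pp2:1 pp3:2
P0: v1 -> pp1 = 49
P1: v1 -> pp1 = 49
P2: v1 -> pp1 = 49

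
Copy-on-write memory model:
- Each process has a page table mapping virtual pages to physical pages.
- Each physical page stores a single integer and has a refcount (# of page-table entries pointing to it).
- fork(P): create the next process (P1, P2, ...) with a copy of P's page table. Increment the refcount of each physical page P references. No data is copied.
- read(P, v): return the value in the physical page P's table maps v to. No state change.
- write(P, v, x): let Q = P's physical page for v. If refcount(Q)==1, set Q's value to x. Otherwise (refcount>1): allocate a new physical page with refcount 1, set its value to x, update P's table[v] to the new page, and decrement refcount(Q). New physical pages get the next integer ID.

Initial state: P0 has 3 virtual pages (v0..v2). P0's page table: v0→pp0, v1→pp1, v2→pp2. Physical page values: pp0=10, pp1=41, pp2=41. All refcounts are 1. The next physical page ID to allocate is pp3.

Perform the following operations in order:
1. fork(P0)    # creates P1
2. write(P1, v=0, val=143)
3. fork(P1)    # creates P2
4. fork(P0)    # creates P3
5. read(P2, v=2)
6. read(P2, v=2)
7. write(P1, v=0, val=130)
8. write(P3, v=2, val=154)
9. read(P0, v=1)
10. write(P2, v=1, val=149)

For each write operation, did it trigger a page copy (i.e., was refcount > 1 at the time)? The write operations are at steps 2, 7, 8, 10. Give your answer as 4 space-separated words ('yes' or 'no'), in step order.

Op 1: fork(P0) -> P1. 3 ppages; refcounts: pp0:2 pp1:2 pp2:2
Op 2: write(P1, v0, 143). refcount(pp0)=2>1 -> COPY to pp3. 4 ppages; refcounts: pp0:1 pp1:2 pp2:2 pp3:1
Op 3: fork(P1) -> P2. 4 ppages; refcounts: pp0:1 pp1:3 pp2:3 pp3:2
Op 4: fork(P0) -> P3. 4 ppages; refcounts: pp0:2 pp1:4 pp2:4 pp3:2
Op 5: read(P2, v2) -> 41. No state change.
Op 6: read(P2, v2) -> 41. No state change.
Op 7: write(P1, v0, 130). refcount(pp3)=2>1 -> COPY to pp4. 5 ppages; refcounts: pp0:2 pp1:4 pp2:4 pp3:1 pp4:1
Op 8: write(P3, v2, 154). refcount(pp2)=4>1 -> COPY to pp5. 6 ppages; refcounts: pp0:2 pp1:4 pp2:3 pp3:1 pp4:1 pp5:1
Op 9: read(P0, v1) -> 41. No state change.
Op 10: write(P2, v1, 149). refcount(pp1)=4>1 -> COPY to pp6. 7 ppages; refcounts: pp0:2 pp1:3 pp2:3 pp3:1 pp4:1 pp5:1 pp6:1

yes yes yes yes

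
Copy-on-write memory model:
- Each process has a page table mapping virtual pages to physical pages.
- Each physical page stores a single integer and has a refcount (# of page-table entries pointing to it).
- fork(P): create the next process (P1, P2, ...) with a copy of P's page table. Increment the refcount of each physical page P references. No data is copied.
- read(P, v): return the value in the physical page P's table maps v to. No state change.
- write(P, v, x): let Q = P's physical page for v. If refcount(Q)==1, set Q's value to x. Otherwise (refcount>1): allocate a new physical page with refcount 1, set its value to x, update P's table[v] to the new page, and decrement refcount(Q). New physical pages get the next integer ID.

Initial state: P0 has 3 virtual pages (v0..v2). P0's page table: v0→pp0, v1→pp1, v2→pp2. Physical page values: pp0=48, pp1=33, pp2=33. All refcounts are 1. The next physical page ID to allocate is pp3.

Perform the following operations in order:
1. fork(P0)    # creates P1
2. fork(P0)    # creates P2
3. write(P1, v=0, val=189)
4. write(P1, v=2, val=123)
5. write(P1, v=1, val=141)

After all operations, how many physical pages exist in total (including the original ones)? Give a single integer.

Answer: 6

Derivation:
Op 1: fork(P0) -> P1. 3 ppages; refcounts: pp0:2 pp1:2 pp2:2
Op 2: fork(P0) -> P2. 3 ppages; refcounts: pp0:3 pp1:3 pp2:3
Op 3: write(P1, v0, 189). refcount(pp0)=3>1 -> COPY to pp3. 4 ppages; refcounts: pp0:2 pp1:3 pp2:3 pp3:1
Op 4: write(P1, v2, 123). refcount(pp2)=3>1 -> COPY to pp4. 5 ppages; refcounts: pp0:2 pp1:3 pp2:2 pp3:1 pp4:1
Op 5: write(P1, v1, 141). refcount(pp1)=3>1 -> COPY to pp5. 6 ppages; refcounts: pp0:2 pp1:2 pp2:2 pp3:1 pp4:1 pp5:1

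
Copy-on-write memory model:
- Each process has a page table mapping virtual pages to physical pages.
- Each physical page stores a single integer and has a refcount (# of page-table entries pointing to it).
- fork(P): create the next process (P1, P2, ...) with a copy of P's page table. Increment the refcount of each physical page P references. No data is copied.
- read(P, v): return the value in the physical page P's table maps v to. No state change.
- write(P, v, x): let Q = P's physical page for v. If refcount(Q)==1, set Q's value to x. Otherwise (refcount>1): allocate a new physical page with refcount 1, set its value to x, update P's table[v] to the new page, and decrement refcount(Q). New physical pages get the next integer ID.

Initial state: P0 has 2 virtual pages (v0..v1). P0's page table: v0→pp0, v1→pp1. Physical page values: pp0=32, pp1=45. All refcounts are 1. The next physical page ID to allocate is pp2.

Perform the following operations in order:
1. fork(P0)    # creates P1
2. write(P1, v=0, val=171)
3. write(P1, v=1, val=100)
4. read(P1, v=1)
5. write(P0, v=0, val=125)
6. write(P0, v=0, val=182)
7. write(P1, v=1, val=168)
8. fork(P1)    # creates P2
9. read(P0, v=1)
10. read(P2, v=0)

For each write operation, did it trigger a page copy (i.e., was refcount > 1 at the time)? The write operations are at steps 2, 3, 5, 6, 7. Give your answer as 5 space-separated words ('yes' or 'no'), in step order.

Op 1: fork(P0) -> P1. 2 ppages; refcounts: pp0:2 pp1:2
Op 2: write(P1, v0, 171). refcount(pp0)=2>1 -> COPY to pp2. 3 ppages; refcounts: pp0:1 pp1:2 pp2:1
Op 3: write(P1, v1, 100). refcount(pp1)=2>1 -> COPY to pp3. 4 ppages; refcounts: pp0:1 pp1:1 pp2:1 pp3:1
Op 4: read(P1, v1) -> 100. No state change.
Op 5: write(P0, v0, 125). refcount(pp0)=1 -> write in place. 4 ppages; refcounts: pp0:1 pp1:1 pp2:1 pp3:1
Op 6: write(P0, v0, 182). refcount(pp0)=1 -> write in place. 4 ppages; refcounts: pp0:1 pp1:1 pp2:1 pp3:1
Op 7: write(P1, v1, 168). refcount(pp3)=1 -> write in place. 4 ppages; refcounts: pp0:1 pp1:1 pp2:1 pp3:1
Op 8: fork(P1) -> P2. 4 ppages; refcounts: pp0:1 pp1:1 pp2:2 pp3:2
Op 9: read(P0, v1) -> 45. No state change.
Op 10: read(P2, v0) -> 171. No state change.

yes yes no no no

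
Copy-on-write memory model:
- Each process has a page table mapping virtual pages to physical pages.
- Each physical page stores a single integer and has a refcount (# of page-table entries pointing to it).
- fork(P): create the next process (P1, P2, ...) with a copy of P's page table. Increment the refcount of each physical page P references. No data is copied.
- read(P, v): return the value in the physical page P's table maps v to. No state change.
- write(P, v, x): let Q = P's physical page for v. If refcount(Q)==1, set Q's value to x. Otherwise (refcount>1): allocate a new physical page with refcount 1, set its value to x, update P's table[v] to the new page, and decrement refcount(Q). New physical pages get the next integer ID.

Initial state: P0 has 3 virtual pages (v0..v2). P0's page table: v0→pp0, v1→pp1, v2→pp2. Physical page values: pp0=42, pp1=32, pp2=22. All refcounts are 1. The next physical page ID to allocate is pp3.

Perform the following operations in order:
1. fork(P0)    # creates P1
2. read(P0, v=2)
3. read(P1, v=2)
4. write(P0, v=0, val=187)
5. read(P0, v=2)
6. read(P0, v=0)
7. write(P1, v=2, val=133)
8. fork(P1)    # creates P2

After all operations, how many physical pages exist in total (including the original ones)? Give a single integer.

Answer: 5

Derivation:
Op 1: fork(P0) -> P1. 3 ppages; refcounts: pp0:2 pp1:2 pp2:2
Op 2: read(P0, v2) -> 22. No state change.
Op 3: read(P1, v2) -> 22. No state change.
Op 4: write(P0, v0, 187). refcount(pp0)=2>1 -> COPY to pp3. 4 ppages; refcounts: pp0:1 pp1:2 pp2:2 pp3:1
Op 5: read(P0, v2) -> 22. No state change.
Op 6: read(P0, v0) -> 187. No state change.
Op 7: write(P1, v2, 133). refcount(pp2)=2>1 -> COPY to pp4. 5 ppages; refcounts: pp0:1 pp1:2 pp2:1 pp3:1 pp4:1
Op 8: fork(P1) -> P2. 5 ppages; refcounts: pp0:2 pp1:3 pp2:1 pp3:1 pp4:2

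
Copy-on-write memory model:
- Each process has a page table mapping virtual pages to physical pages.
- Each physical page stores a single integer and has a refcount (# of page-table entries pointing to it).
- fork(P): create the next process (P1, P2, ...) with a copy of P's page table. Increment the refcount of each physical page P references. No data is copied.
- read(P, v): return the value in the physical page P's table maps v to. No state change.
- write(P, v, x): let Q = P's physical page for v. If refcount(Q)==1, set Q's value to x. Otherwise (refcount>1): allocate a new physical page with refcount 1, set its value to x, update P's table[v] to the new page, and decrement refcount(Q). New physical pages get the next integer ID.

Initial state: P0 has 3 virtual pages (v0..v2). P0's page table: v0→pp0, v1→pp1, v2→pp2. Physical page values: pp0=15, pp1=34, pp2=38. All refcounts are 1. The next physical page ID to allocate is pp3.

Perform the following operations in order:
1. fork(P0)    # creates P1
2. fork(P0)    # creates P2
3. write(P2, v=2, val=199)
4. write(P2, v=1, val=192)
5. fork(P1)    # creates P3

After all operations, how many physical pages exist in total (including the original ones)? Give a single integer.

Answer: 5

Derivation:
Op 1: fork(P0) -> P1. 3 ppages; refcounts: pp0:2 pp1:2 pp2:2
Op 2: fork(P0) -> P2. 3 ppages; refcounts: pp0:3 pp1:3 pp2:3
Op 3: write(P2, v2, 199). refcount(pp2)=3>1 -> COPY to pp3. 4 ppages; refcounts: pp0:3 pp1:3 pp2:2 pp3:1
Op 4: write(P2, v1, 192). refcount(pp1)=3>1 -> COPY to pp4. 5 ppages; refcounts: pp0:3 pp1:2 pp2:2 pp3:1 pp4:1
Op 5: fork(P1) -> P3. 5 ppages; refcounts: pp0:4 pp1:3 pp2:3 pp3:1 pp4:1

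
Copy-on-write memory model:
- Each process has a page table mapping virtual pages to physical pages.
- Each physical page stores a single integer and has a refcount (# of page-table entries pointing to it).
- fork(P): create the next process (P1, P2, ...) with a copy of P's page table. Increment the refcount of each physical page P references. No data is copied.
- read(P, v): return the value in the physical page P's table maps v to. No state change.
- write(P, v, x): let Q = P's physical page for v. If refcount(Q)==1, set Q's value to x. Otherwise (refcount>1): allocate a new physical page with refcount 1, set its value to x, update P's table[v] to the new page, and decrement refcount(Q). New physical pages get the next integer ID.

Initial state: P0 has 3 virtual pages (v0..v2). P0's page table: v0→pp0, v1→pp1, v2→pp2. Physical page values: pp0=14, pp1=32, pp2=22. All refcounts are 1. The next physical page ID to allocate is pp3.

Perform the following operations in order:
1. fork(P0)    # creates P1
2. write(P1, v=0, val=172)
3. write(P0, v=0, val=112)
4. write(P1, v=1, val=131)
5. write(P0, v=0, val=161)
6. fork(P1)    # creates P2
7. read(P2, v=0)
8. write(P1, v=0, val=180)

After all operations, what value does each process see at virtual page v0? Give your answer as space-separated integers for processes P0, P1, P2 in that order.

Op 1: fork(P0) -> P1. 3 ppages; refcounts: pp0:2 pp1:2 pp2:2
Op 2: write(P1, v0, 172). refcount(pp0)=2>1 -> COPY to pp3. 4 ppages; refcounts: pp0:1 pp1:2 pp2:2 pp3:1
Op 3: write(P0, v0, 112). refcount(pp0)=1 -> write in place. 4 ppages; refcounts: pp0:1 pp1:2 pp2:2 pp3:1
Op 4: write(P1, v1, 131). refcount(pp1)=2>1 -> COPY to pp4. 5 ppages; refcounts: pp0:1 pp1:1 pp2:2 pp3:1 pp4:1
Op 5: write(P0, v0, 161). refcount(pp0)=1 -> write in place. 5 ppages; refcounts: pp0:1 pp1:1 pp2:2 pp3:1 pp4:1
Op 6: fork(P1) -> P2. 5 ppages; refcounts: pp0:1 pp1:1 pp2:3 pp3:2 pp4:2
Op 7: read(P2, v0) -> 172. No state change.
Op 8: write(P1, v0, 180). refcount(pp3)=2>1 -> COPY to pp5. 6 ppages; refcounts: pp0:1 pp1:1 pp2:3 pp3:1 pp4:2 pp5:1
P0: v0 -> pp0 = 161
P1: v0 -> pp5 = 180
P2: v0 -> pp3 = 172

Answer: 161 180 172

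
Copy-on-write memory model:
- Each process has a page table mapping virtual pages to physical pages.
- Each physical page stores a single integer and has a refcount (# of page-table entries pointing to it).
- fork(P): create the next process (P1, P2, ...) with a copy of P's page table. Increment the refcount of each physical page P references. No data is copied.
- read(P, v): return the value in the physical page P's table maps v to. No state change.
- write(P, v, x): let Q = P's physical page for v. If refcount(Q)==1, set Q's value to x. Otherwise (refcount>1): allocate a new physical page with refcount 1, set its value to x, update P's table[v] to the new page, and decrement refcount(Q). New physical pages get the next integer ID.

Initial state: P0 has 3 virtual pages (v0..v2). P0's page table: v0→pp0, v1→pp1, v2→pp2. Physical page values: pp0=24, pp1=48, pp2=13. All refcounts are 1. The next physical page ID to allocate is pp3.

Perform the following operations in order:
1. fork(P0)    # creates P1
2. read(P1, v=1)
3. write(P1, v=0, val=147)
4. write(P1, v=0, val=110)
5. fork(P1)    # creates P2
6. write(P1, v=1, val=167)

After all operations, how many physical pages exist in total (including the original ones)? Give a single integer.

Answer: 5

Derivation:
Op 1: fork(P0) -> P1. 3 ppages; refcounts: pp0:2 pp1:2 pp2:2
Op 2: read(P1, v1) -> 48. No state change.
Op 3: write(P1, v0, 147). refcount(pp0)=2>1 -> COPY to pp3. 4 ppages; refcounts: pp0:1 pp1:2 pp2:2 pp3:1
Op 4: write(P1, v0, 110). refcount(pp3)=1 -> write in place. 4 ppages; refcounts: pp0:1 pp1:2 pp2:2 pp3:1
Op 5: fork(P1) -> P2. 4 ppages; refcounts: pp0:1 pp1:3 pp2:3 pp3:2
Op 6: write(P1, v1, 167). refcount(pp1)=3>1 -> COPY to pp4. 5 ppages; refcounts: pp0:1 pp1:2 pp2:3 pp3:2 pp4:1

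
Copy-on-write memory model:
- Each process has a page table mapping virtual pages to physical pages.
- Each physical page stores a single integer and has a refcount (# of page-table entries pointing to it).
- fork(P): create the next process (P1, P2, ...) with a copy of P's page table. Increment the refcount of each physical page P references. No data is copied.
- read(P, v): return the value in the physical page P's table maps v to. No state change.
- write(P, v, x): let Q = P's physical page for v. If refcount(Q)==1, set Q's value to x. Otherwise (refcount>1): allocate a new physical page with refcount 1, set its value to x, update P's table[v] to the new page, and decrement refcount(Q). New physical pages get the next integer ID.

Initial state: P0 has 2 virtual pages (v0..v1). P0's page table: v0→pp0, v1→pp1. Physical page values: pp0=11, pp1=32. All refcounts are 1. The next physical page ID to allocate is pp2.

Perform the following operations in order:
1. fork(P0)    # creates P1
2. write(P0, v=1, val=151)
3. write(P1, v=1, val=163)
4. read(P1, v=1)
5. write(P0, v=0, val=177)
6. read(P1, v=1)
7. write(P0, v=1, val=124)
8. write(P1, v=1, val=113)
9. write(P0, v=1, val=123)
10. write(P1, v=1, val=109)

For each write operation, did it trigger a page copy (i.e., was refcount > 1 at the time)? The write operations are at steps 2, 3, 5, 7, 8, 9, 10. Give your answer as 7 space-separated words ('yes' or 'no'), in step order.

Op 1: fork(P0) -> P1. 2 ppages; refcounts: pp0:2 pp1:2
Op 2: write(P0, v1, 151). refcount(pp1)=2>1 -> COPY to pp2. 3 ppages; refcounts: pp0:2 pp1:1 pp2:1
Op 3: write(P1, v1, 163). refcount(pp1)=1 -> write in place. 3 ppages; refcounts: pp0:2 pp1:1 pp2:1
Op 4: read(P1, v1) -> 163. No state change.
Op 5: write(P0, v0, 177). refcount(pp0)=2>1 -> COPY to pp3. 4 ppages; refcounts: pp0:1 pp1:1 pp2:1 pp3:1
Op 6: read(P1, v1) -> 163. No state change.
Op 7: write(P0, v1, 124). refcount(pp2)=1 -> write in place. 4 ppages; refcounts: pp0:1 pp1:1 pp2:1 pp3:1
Op 8: write(P1, v1, 113). refcount(pp1)=1 -> write in place. 4 ppages; refcounts: pp0:1 pp1:1 pp2:1 pp3:1
Op 9: write(P0, v1, 123). refcount(pp2)=1 -> write in place. 4 ppages; refcounts: pp0:1 pp1:1 pp2:1 pp3:1
Op 10: write(P1, v1, 109). refcount(pp1)=1 -> write in place. 4 ppages; refcounts: pp0:1 pp1:1 pp2:1 pp3:1

yes no yes no no no no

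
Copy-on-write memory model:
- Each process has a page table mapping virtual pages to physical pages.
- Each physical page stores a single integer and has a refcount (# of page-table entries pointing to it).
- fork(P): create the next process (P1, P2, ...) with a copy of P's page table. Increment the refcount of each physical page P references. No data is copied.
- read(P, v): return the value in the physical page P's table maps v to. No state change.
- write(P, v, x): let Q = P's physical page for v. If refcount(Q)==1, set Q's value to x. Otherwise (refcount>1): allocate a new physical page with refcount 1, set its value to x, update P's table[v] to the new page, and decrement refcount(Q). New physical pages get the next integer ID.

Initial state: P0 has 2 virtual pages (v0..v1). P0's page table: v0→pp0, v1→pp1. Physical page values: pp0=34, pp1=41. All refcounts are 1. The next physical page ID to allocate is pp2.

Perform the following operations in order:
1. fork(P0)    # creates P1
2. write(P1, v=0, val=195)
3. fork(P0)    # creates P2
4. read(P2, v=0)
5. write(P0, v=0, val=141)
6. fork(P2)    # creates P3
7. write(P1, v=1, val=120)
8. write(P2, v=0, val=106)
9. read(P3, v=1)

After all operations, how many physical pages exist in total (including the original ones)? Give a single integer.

Op 1: fork(P0) -> P1. 2 ppages; refcounts: pp0:2 pp1:2
Op 2: write(P1, v0, 195). refcount(pp0)=2>1 -> COPY to pp2. 3 ppages; refcounts: pp0:1 pp1:2 pp2:1
Op 3: fork(P0) -> P2. 3 ppages; refcounts: pp0:2 pp1:3 pp2:1
Op 4: read(P2, v0) -> 34. No state change.
Op 5: write(P0, v0, 141). refcount(pp0)=2>1 -> COPY to pp3. 4 ppages; refcounts: pp0:1 pp1:3 pp2:1 pp3:1
Op 6: fork(P2) -> P3. 4 ppages; refcounts: pp0:2 pp1:4 pp2:1 pp3:1
Op 7: write(P1, v1, 120). refcount(pp1)=4>1 -> COPY to pp4. 5 ppages; refcounts: pp0:2 pp1:3 pp2:1 pp3:1 pp4:1
Op 8: write(P2, v0, 106). refcount(pp0)=2>1 -> COPY to pp5. 6 ppages; refcounts: pp0:1 pp1:3 pp2:1 pp3:1 pp4:1 pp5:1
Op 9: read(P3, v1) -> 41. No state change.

Answer: 6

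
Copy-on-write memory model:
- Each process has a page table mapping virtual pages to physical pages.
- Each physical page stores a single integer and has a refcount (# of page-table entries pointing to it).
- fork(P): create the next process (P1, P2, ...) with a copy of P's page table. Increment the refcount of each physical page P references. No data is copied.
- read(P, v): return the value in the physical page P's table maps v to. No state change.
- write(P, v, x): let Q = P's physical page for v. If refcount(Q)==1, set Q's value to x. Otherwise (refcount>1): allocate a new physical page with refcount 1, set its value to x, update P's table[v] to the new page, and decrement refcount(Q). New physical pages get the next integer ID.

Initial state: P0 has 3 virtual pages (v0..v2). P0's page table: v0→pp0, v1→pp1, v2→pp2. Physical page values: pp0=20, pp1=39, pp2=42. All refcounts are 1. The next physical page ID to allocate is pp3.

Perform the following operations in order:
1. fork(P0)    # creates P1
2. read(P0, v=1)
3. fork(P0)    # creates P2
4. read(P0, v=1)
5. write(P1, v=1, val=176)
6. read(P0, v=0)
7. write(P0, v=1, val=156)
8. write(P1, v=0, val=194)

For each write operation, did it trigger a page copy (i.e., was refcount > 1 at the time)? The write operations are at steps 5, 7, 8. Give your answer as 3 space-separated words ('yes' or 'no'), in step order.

Op 1: fork(P0) -> P1. 3 ppages; refcounts: pp0:2 pp1:2 pp2:2
Op 2: read(P0, v1) -> 39. No state change.
Op 3: fork(P0) -> P2. 3 ppages; refcounts: pp0:3 pp1:3 pp2:3
Op 4: read(P0, v1) -> 39. No state change.
Op 5: write(P1, v1, 176). refcount(pp1)=3>1 -> COPY to pp3. 4 ppages; refcounts: pp0:3 pp1:2 pp2:3 pp3:1
Op 6: read(P0, v0) -> 20. No state change.
Op 7: write(P0, v1, 156). refcount(pp1)=2>1 -> COPY to pp4. 5 ppages; refcounts: pp0:3 pp1:1 pp2:3 pp3:1 pp4:1
Op 8: write(P1, v0, 194). refcount(pp0)=3>1 -> COPY to pp5. 6 ppages; refcounts: pp0:2 pp1:1 pp2:3 pp3:1 pp4:1 pp5:1

yes yes yes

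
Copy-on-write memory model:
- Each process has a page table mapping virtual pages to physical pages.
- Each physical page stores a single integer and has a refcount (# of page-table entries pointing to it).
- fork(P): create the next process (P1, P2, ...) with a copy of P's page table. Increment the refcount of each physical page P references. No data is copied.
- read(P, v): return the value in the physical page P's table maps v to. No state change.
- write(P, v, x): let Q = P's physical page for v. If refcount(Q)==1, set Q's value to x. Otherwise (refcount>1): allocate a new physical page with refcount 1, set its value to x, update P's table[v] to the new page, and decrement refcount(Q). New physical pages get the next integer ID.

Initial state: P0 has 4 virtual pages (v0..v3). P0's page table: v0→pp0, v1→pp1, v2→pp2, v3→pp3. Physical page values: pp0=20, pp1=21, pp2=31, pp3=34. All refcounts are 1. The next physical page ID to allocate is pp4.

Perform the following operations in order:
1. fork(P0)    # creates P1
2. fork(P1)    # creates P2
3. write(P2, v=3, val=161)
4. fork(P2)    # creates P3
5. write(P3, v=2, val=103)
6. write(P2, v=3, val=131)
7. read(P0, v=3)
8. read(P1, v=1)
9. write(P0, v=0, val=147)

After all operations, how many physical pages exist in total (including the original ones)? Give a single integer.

Op 1: fork(P0) -> P1. 4 ppages; refcounts: pp0:2 pp1:2 pp2:2 pp3:2
Op 2: fork(P1) -> P2. 4 ppages; refcounts: pp0:3 pp1:3 pp2:3 pp3:3
Op 3: write(P2, v3, 161). refcount(pp3)=3>1 -> COPY to pp4. 5 ppages; refcounts: pp0:3 pp1:3 pp2:3 pp3:2 pp4:1
Op 4: fork(P2) -> P3. 5 ppages; refcounts: pp0:4 pp1:4 pp2:4 pp3:2 pp4:2
Op 5: write(P3, v2, 103). refcount(pp2)=4>1 -> COPY to pp5. 6 ppages; refcounts: pp0:4 pp1:4 pp2:3 pp3:2 pp4:2 pp5:1
Op 6: write(P2, v3, 131). refcount(pp4)=2>1 -> COPY to pp6. 7 ppages; refcounts: pp0:4 pp1:4 pp2:3 pp3:2 pp4:1 pp5:1 pp6:1
Op 7: read(P0, v3) -> 34. No state change.
Op 8: read(P1, v1) -> 21. No state change.
Op 9: write(P0, v0, 147). refcount(pp0)=4>1 -> COPY to pp7. 8 ppages; refcounts: pp0:3 pp1:4 pp2:3 pp3:2 pp4:1 pp5:1 pp6:1 pp7:1

Answer: 8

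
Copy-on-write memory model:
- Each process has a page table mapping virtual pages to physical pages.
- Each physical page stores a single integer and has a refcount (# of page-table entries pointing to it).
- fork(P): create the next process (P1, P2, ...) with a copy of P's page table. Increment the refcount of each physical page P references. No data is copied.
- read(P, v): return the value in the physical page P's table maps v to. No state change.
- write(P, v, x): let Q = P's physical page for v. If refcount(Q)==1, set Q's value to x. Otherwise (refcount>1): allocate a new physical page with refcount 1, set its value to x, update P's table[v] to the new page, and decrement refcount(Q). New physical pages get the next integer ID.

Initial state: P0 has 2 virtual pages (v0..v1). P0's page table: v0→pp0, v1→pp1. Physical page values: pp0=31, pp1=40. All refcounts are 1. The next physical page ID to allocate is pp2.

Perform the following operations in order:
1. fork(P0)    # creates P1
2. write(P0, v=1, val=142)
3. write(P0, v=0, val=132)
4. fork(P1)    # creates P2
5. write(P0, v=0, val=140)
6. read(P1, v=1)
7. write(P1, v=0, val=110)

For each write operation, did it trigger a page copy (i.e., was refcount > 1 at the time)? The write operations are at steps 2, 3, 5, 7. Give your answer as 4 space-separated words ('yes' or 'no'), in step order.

Op 1: fork(P0) -> P1. 2 ppages; refcounts: pp0:2 pp1:2
Op 2: write(P0, v1, 142). refcount(pp1)=2>1 -> COPY to pp2. 3 ppages; refcounts: pp0:2 pp1:1 pp2:1
Op 3: write(P0, v0, 132). refcount(pp0)=2>1 -> COPY to pp3. 4 ppages; refcounts: pp0:1 pp1:1 pp2:1 pp3:1
Op 4: fork(P1) -> P2. 4 ppages; refcounts: pp0:2 pp1:2 pp2:1 pp3:1
Op 5: write(P0, v0, 140). refcount(pp3)=1 -> write in place. 4 ppages; refcounts: pp0:2 pp1:2 pp2:1 pp3:1
Op 6: read(P1, v1) -> 40. No state change.
Op 7: write(P1, v0, 110). refcount(pp0)=2>1 -> COPY to pp4. 5 ppages; refcounts: pp0:1 pp1:2 pp2:1 pp3:1 pp4:1

yes yes no yes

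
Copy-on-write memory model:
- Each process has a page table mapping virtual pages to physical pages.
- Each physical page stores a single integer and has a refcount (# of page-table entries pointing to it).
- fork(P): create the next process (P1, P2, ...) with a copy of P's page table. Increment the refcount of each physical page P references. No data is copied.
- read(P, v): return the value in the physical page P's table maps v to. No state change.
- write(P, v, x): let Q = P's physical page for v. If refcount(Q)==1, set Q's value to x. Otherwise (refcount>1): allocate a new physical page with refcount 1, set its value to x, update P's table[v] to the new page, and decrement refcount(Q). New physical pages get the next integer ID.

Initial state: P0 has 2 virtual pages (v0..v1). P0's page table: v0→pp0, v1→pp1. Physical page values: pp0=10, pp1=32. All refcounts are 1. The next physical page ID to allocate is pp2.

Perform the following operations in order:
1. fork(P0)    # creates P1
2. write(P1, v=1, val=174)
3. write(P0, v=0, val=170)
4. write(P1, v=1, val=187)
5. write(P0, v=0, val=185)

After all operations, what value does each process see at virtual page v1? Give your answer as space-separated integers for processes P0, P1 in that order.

Answer: 32 187

Derivation:
Op 1: fork(P0) -> P1. 2 ppages; refcounts: pp0:2 pp1:2
Op 2: write(P1, v1, 174). refcount(pp1)=2>1 -> COPY to pp2. 3 ppages; refcounts: pp0:2 pp1:1 pp2:1
Op 3: write(P0, v0, 170). refcount(pp0)=2>1 -> COPY to pp3. 4 ppages; refcounts: pp0:1 pp1:1 pp2:1 pp3:1
Op 4: write(P1, v1, 187). refcount(pp2)=1 -> write in place. 4 ppages; refcounts: pp0:1 pp1:1 pp2:1 pp3:1
Op 5: write(P0, v0, 185). refcount(pp3)=1 -> write in place. 4 ppages; refcounts: pp0:1 pp1:1 pp2:1 pp3:1
P0: v1 -> pp1 = 32
P1: v1 -> pp2 = 187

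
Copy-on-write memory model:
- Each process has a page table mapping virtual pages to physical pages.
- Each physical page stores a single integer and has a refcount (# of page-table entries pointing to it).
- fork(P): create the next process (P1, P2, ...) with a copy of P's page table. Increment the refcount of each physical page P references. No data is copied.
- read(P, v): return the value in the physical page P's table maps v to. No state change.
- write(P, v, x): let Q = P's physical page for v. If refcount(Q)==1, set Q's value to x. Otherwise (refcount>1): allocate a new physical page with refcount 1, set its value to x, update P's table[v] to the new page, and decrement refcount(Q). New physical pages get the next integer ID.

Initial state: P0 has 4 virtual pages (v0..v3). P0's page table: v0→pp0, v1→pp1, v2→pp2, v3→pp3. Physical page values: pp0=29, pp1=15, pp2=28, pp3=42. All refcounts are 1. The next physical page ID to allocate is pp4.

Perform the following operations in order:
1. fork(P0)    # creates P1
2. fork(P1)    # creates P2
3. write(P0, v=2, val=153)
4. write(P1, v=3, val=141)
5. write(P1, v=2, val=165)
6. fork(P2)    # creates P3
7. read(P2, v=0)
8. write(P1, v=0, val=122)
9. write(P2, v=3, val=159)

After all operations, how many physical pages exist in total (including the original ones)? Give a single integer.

Answer: 9

Derivation:
Op 1: fork(P0) -> P1. 4 ppages; refcounts: pp0:2 pp1:2 pp2:2 pp3:2
Op 2: fork(P1) -> P2. 4 ppages; refcounts: pp0:3 pp1:3 pp2:3 pp3:3
Op 3: write(P0, v2, 153). refcount(pp2)=3>1 -> COPY to pp4. 5 ppages; refcounts: pp0:3 pp1:3 pp2:2 pp3:3 pp4:1
Op 4: write(P1, v3, 141). refcount(pp3)=3>1 -> COPY to pp5. 6 ppages; refcounts: pp0:3 pp1:3 pp2:2 pp3:2 pp4:1 pp5:1
Op 5: write(P1, v2, 165). refcount(pp2)=2>1 -> COPY to pp6. 7 ppages; refcounts: pp0:3 pp1:3 pp2:1 pp3:2 pp4:1 pp5:1 pp6:1
Op 6: fork(P2) -> P3. 7 ppages; refcounts: pp0:4 pp1:4 pp2:2 pp3:3 pp4:1 pp5:1 pp6:1
Op 7: read(P2, v0) -> 29. No state change.
Op 8: write(P1, v0, 122). refcount(pp0)=4>1 -> COPY to pp7. 8 ppages; refcounts: pp0:3 pp1:4 pp2:2 pp3:3 pp4:1 pp5:1 pp6:1 pp7:1
Op 9: write(P2, v3, 159). refcount(pp3)=3>1 -> COPY to pp8. 9 ppages; refcounts: pp0:3 pp1:4 pp2:2 pp3:2 pp4:1 pp5:1 pp6:1 pp7:1 pp8:1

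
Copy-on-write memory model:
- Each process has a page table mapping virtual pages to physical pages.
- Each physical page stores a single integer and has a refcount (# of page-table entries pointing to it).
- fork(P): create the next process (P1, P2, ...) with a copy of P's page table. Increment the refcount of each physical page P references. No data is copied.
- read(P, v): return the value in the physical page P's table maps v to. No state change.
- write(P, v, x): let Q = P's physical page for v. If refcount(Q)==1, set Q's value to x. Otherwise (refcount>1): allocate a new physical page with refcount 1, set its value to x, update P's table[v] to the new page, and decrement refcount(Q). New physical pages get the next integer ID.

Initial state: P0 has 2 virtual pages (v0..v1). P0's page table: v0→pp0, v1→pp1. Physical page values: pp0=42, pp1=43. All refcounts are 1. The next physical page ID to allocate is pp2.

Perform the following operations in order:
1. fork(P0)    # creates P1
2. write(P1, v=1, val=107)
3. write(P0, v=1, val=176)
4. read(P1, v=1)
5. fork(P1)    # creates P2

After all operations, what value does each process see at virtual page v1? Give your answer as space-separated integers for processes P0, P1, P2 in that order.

Op 1: fork(P0) -> P1. 2 ppages; refcounts: pp0:2 pp1:2
Op 2: write(P1, v1, 107). refcount(pp1)=2>1 -> COPY to pp2. 3 ppages; refcounts: pp0:2 pp1:1 pp2:1
Op 3: write(P0, v1, 176). refcount(pp1)=1 -> write in place. 3 ppages; refcounts: pp0:2 pp1:1 pp2:1
Op 4: read(P1, v1) -> 107. No state change.
Op 5: fork(P1) -> P2. 3 ppages; refcounts: pp0:3 pp1:1 pp2:2
P0: v1 -> pp1 = 176
P1: v1 -> pp2 = 107
P2: v1 -> pp2 = 107

Answer: 176 107 107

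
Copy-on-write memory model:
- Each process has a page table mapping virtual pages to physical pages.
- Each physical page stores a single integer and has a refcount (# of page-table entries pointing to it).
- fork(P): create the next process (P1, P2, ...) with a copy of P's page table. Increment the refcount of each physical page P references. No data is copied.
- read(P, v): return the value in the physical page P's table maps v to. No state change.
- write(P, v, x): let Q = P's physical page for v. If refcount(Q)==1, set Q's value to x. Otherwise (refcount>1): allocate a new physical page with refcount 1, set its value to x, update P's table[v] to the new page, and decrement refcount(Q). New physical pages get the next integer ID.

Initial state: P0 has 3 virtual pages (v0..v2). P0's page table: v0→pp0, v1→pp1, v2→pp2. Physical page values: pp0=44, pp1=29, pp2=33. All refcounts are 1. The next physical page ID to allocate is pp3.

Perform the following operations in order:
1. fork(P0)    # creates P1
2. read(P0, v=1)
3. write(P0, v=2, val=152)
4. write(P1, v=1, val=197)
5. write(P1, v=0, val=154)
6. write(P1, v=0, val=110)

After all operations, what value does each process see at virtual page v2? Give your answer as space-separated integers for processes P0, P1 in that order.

Answer: 152 33

Derivation:
Op 1: fork(P0) -> P1. 3 ppages; refcounts: pp0:2 pp1:2 pp2:2
Op 2: read(P0, v1) -> 29. No state change.
Op 3: write(P0, v2, 152). refcount(pp2)=2>1 -> COPY to pp3. 4 ppages; refcounts: pp0:2 pp1:2 pp2:1 pp3:1
Op 4: write(P1, v1, 197). refcount(pp1)=2>1 -> COPY to pp4. 5 ppages; refcounts: pp0:2 pp1:1 pp2:1 pp3:1 pp4:1
Op 5: write(P1, v0, 154). refcount(pp0)=2>1 -> COPY to pp5. 6 ppages; refcounts: pp0:1 pp1:1 pp2:1 pp3:1 pp4:1 pp5:1
Op 6: write(P1, v0, 110). refcount(pp5)=1 -> write in place. 6 ppages; refcounts: pp0:1 pp1:1 pp2:1 pp3:1 pp4:1 pp5:1
P0: v2 -> pp3 = 152
P1: v2 -> pp2 = 33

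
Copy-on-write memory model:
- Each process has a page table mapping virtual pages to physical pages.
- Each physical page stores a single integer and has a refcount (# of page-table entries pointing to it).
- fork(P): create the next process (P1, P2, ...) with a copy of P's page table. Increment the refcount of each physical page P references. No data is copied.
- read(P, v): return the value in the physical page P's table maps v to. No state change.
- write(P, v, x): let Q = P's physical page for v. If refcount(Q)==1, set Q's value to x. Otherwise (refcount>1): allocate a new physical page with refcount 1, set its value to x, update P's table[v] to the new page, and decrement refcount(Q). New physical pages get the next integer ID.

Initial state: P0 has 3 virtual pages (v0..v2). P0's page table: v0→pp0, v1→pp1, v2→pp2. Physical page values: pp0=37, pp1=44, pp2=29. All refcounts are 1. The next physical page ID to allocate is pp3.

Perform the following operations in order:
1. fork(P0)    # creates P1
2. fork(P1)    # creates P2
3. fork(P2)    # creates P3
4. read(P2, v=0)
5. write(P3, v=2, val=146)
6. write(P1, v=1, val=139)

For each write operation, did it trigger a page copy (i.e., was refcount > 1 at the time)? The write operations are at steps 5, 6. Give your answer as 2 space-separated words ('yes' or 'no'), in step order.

Op 1: fork(P0) -> P1. 3 ppages; refcounts: pp0:2 pp1:2 pp2:2
Op 2: fork(P1) -> P2. 3 ppages; refcounts: pp0:3 pp1:3 pp2:3
Op 3: fork(P2) -> P3. 3 ppages; refcounts: pp0:4 pp1:4 pp2:4
Op 4: read(P2, v0) -> 37. No state change.
Op 5: write(P3, v2, 146). refcount(pp2)=4>1 -> COPY to pp3. 4 ppages; refcounts: pp0:4 pp1:4 pp2:3 pp3:1
Op 6: write(P1, v1, 139). refcount(pp1)=4>1 -> COPY to pp4. 5 ppages; refcounts: pp0:4 pp1:3 pp2:3 pp3:1 pp4:1

yes yes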